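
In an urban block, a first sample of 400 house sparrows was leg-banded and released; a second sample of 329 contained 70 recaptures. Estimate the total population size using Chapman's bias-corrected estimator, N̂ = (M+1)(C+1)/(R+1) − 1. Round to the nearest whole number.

N ≈ 1863

N̂ = (400+1)(329+1)/(70+1) − 1 = 401·330/71 − 1
= 132330/71 − 1 ≈ 1863.8 − 1 ≈ 1862.8 → 1863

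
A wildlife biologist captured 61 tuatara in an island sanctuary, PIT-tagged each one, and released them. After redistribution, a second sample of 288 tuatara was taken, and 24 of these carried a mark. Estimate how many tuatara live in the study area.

N = (61 × 288) / 24 = 17568 / 24 = 732

N = 732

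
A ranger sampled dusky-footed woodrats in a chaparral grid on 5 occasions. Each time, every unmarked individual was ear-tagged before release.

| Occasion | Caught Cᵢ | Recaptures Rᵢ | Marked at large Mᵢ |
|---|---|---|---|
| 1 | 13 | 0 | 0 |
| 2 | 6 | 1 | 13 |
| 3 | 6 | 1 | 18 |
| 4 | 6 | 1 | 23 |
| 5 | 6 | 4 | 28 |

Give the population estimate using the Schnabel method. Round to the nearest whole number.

Σ MᵢCᵢ = 0·13 + 13·6 + 18·6 + 23·6 + 28·6 = 0 + 78 + 108 + 138 + 168 = 492
Σ Rᵢ = 0 + 1 + 1 + 1 + 4 = 7
N̂ = 492 / 7 ≈ 70.3 → 70

N ≈ 70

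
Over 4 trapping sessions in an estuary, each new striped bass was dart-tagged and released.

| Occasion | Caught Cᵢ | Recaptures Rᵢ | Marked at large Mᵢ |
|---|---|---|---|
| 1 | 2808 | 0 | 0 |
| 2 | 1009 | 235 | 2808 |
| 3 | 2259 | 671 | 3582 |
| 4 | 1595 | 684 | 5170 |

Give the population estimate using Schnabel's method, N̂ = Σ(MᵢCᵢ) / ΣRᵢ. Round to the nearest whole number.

Σ MᵢCᵢ = 0·2808 + 2808·1009 + 3582·2259 + 5170·1595 = 0 + 2833272 + 8091738 + 8246150 = 19171160
Σ Rᵢ = 0 + 235 + 671 + 684 = 1590
N̂ = 19171160 / 1590 ≈ 12057.3 → 12057

N ≈ 12,057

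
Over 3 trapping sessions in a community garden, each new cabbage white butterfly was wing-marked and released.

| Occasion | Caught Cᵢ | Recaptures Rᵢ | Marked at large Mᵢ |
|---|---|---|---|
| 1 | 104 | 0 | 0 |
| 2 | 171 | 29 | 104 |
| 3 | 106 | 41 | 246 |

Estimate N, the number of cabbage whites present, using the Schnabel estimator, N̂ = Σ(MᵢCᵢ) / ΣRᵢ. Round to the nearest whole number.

Σ MᵢCᵢ = 0·104 + 104·171 + 246·106 = 0 + 17784 + 26076 = 43860
Σ Rᵢ = 0 + 29 + 41 = 70
N̂ = 43860 / 70 ≈ 626.6 → 627

N ≈ 627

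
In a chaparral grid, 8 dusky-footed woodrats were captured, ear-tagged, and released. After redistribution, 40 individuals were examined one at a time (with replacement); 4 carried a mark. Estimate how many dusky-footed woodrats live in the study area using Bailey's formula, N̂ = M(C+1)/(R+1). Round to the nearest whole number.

N̂ = 8·(40+1)/(4+1) = 8·41/5 = 328/5 ≈ 65.6 → 66

N ≈ 66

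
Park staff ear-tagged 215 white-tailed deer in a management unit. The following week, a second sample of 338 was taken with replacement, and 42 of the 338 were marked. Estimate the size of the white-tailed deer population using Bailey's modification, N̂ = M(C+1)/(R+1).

N̂ = 215·(338+1)/(42+1) = 215·339/43 = 72885/43 = 1695

N = 1695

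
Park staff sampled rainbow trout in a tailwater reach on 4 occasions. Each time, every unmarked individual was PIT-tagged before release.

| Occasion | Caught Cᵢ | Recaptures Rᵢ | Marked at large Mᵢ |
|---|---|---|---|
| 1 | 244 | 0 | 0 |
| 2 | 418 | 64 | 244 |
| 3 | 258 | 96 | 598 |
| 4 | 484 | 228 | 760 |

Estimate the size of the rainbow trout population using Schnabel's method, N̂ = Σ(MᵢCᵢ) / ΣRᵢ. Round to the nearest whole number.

Σ MᵢCᵢ = 0·244 + 244·418 + 598·258 + 760·484 = 0 + 101992 + 154284 + 367840 = 624116
Σ Rᵢ = 0 + 64 + 96 + 228 = 388
N̂ = 624116 / 388 ≈ 1608.5 → 1609

N ≈ 1609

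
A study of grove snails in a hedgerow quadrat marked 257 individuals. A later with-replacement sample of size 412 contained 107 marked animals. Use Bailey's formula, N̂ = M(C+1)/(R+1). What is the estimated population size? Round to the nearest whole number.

N̂ = 257·(412+1)/(107+1) = 257·413/108 = 106141/108 ≈ 982.8 → 983

N ≈ 983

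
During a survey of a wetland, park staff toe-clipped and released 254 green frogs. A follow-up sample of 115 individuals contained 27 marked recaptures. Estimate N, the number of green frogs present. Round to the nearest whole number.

N ≈ 1082

Lincoln-Petersen assumes M/N = R/C, so N = M·C / R.
N = (254 × 115) / 27 = 29210 / 27 ≈ 1081.9 → 1082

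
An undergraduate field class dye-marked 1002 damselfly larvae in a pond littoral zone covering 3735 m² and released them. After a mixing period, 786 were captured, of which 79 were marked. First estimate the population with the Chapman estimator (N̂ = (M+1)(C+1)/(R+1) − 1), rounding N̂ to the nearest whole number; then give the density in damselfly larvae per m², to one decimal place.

density ≈ 2.6 damselfly larvae per m²

N̂ = 1003·787/80 − 1 = 789361/80 − 1 ≈ 9866.0 → 9866
Density = N̂ / area = 9866 / 3735 ≈ 2.64 → 2.6 per m²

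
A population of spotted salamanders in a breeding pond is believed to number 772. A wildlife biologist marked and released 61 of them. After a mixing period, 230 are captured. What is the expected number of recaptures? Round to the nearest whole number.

Expected recaptures E[R] = M·C / N.
E[R] = 61 × 230 / 772 = 14030 / 772 ≈ 18.2 → 18

expected recaptures ≈ 18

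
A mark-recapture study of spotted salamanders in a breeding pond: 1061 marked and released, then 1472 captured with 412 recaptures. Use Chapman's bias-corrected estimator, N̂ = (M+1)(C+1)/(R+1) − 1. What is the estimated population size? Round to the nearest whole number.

N̂ = (1061+1)(1472+1)/(412+1) − 1 = 1062·1473/413 − 1
= 1564326/413 − 1 ≈ 3787.7 − 1 ≈ 3786.7 → 3787

N ≈ 3787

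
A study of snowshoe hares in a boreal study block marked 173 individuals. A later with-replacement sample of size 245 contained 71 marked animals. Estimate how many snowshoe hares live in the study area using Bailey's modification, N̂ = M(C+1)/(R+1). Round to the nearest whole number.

N̂ = 173·(245+1)/(71+1) = 173·246/72 = 42558/72 ≈ 591.1 → 591

N ≈ 591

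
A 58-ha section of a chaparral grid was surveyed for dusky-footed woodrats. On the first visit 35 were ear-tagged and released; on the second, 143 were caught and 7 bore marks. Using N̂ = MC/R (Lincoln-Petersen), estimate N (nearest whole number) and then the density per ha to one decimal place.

density ≈ 12.3 dusky-footed woodrats per ha

N̂ = 35·143/7 = 5005/7 = 715
Density = N̂ / area = 715 / 58 ≈ 12.33 → 12.3 per ha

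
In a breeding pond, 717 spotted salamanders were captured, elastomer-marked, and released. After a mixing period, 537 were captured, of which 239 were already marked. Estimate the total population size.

N = (717 × 537) / 239 = 385029 / 239 = 1611

N = 1611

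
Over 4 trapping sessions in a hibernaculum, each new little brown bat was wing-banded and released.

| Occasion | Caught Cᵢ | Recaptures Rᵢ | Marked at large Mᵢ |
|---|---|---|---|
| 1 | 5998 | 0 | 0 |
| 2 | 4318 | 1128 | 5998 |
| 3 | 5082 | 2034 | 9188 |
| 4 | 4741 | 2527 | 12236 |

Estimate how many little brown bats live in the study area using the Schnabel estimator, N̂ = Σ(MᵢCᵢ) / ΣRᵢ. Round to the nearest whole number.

Σ MᵢCᵢ = 0·5998 + 5998·4318 + 9188·5082 + 12236·4741 = 0 + 25899364 + 46693416 + 58010876 = 130603656
Σ Rᵢ = 0 + 1128 + 2034 + 2527 = 5689
N̂ = 130603656 / 5689 ≈ 22957.2 → 22957

N ≈ 22,957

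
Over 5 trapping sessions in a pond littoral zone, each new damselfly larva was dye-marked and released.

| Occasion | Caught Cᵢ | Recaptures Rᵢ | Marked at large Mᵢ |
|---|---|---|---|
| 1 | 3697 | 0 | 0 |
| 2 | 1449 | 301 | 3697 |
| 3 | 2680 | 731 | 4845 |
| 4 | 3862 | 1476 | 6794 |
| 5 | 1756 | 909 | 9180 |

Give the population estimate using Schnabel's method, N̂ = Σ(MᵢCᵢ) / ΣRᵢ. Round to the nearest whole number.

Σ MᵢCᵢ = 0·3697 + 3697·1449 + 4845·2680 + 6794·3862 + 9180·1756 = 0 + 5356953 + 12984600 + 26238428 + 16120080 = 60700061
Σ Rᵢ = 0 + 301 + 731 + 1476 + 909 = 3417
N̂ = 60700061 / 3417 ≈ 17764.1 → 17764

N ≈ 17,764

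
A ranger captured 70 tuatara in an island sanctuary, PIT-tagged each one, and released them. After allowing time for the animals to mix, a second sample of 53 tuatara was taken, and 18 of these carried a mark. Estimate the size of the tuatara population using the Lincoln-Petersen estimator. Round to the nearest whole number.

N ≈ 206

Lincoln-Petersen assumes M/N = R/C, so N = M·C / R.
N = (70 × 53) / 18 = 3710 / 18 ≈ 206.1 → 206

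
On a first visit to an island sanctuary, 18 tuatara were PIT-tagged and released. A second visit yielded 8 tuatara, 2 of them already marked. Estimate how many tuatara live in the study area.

N = 72

The marked fraction in the recapture sample should equal the marked fraction in the population: 2/8 = 18/N.
N = (18 × 8) / 2 = 144 / 2 = 72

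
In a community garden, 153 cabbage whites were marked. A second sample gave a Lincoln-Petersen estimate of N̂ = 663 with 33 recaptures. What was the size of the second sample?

From N = M·C/R: C = N·R / M = 663·33 / 153 = 21879 / 153 = 143.

C = 143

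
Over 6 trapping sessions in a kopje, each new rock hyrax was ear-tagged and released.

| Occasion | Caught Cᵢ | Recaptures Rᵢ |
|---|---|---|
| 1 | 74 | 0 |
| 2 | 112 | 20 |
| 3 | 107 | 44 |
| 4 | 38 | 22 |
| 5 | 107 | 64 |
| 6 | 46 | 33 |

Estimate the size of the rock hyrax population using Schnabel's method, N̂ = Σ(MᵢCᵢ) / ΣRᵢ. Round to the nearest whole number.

Marked at large before each occasion: Mᵢ = Σⱼ<ᵢ (Cⱼ − Rⱼ) → M1=0, M2=74, M3=166, M4=229, M5=245, M6=288
Σ MᵢCᵢ = 0·74 + 74·112 + 166·107 + 229·38 + 245·107 + 288·46 = 0 + 8288 + 17762 + 8702 + 26215 + 13248 = 74215
Σ Rᵢ = 0 + 20 + 44 + 22 + 64 + 33 = 183
N̂ = 74215 / 183 ≈ 405.5 → 406

N ≈ 406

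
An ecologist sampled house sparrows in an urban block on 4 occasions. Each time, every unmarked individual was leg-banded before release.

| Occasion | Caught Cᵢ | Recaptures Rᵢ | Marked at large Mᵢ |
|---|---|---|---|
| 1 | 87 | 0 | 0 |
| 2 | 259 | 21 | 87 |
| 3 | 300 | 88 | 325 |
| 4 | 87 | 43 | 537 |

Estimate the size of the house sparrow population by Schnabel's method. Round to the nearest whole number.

N ≈ 1097

Σ MᵢCᵢ = 0·87 + 87·259 + 325·300 + 537·87 = 0 + 22533 + 97500 + 46719 = 166752
Σ Rᵢ = 0 + 21 + 88 + 43 = 152
N̂ = 166752 / 152 ≈ 1097.1 → 1097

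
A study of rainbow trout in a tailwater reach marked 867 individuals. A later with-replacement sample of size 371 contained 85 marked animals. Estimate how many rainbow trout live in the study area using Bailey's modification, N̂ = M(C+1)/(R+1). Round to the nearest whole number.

N̂ = 867·(371+1)/(85+1) = 867·372/86 = 322524/86 ≈ 3750.3 → 3750

N ≈ 3750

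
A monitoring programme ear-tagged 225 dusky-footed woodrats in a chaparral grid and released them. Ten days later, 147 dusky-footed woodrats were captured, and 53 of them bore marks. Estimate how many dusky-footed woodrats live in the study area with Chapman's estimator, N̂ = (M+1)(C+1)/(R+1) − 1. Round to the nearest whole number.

N̂ = (225+1)(147+1)/(53+1) − 1 = 226·148/54 − 1
= 33448/54 − 1 ≈ 619.4 − 1 ≈ 618.4 → 618

N ≈ 618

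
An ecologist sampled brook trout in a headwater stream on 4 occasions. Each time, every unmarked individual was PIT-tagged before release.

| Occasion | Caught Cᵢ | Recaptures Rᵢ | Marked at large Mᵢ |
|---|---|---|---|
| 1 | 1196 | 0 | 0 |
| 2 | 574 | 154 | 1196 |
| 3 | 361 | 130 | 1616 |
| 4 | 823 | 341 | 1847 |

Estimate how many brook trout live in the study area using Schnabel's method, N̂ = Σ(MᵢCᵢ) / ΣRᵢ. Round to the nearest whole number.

Σ MᵢCᵢ = 0·1196 + 1196·574 + 1616·361 + 1847·823 = 0 + 686504 + 583376 + 1520081 = 2789961
Σ Rᵢ = 0 + 154 + 130 + 341 = 625
N̂ = 2789961 / 625 ≈ 4463.9 → 4464

N ≈ 4464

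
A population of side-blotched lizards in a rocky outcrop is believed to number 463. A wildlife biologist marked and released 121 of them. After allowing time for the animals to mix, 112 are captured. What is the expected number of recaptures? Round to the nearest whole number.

The marked fraction of the population is 121/463, so in a sample of 112 expect C·(M/N) marked.
E[R] = 121 × 112 / 463 = 13552 / 463 ≈ 29.3 → 29

expected recaptures ≈ 29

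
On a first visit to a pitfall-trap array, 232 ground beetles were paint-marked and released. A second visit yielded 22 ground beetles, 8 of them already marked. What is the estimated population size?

If marked individuals mix randomly, R/C ≈ M/N, giving N ≈ M·C/R.
N = (232 × 22) / 8 = 5104 / 8 = 638

N = 638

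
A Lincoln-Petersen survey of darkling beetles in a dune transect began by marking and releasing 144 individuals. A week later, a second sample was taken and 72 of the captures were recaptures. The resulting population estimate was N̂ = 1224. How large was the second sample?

From N = M·C/R: C = N·R / M = 1224·72 / 144 = 88128 / 144 = 612.

C = 612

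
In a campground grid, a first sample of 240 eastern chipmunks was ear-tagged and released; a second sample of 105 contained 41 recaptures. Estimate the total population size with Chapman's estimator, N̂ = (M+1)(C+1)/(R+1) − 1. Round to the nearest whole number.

N ≈ 607

N̂ = (240+1)(105+1)/(41+1) − 1 = 241·106/42 − 1
= 25546/42 − 1 ≈ 608.2 − 1 ≈ 607.2 → 607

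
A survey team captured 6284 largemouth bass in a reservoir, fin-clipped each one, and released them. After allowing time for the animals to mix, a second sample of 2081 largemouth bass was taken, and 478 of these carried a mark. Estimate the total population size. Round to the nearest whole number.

N = (6284 × 2081) / 478 = 13077004 / 478 ≈ 27357.7 → 27358

N ≈ 27,358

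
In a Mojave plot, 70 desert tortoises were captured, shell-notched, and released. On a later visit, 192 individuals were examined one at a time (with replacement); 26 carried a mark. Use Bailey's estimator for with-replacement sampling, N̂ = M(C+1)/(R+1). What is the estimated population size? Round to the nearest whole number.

N̂ = 70·(192+1)/(26+1) = 70·193/27 = 13510/27 ≈ 500.4 → 500

N ≈ 500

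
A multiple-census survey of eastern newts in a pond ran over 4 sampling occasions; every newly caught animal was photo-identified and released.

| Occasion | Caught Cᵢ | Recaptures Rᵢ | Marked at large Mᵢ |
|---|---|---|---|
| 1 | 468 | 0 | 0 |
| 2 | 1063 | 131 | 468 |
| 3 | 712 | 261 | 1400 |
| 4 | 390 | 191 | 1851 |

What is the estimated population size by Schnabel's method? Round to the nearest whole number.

N ≈ 3801

Σ MᵢCᵢ = 0·468 + 468·1063 + 1400·712 + 1851·390 = 0 + 497484 + 996800 + 721890 = 2216174
Σ Rᵢ = 0 + 131 + 261 + 191 = 583
N̂ = 2216174 / 583 ≈ 3801.3 → 3801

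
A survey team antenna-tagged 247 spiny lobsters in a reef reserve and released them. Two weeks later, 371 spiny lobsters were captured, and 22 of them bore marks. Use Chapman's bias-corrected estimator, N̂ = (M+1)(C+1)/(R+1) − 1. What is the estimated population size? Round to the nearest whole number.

N̂ = (247+1)(371+1)/(22+1) − 1 = 248·372/23 − 1
= 92256/23 − 1 ≈ 4011.1 − 1 ≈ 4010.1 → 4010

N ≈ 4010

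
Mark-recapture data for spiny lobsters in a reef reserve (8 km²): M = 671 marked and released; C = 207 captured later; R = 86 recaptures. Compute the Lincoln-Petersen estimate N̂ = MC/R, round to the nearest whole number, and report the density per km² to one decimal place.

N̂ = 671·207/86 = 138897/86 ≈ 1615.1 → 1615
Density = N̂ / area = 1615 / 8 ≈ 201.88 → 201.9 per km²

density ≈ 201.9 spiny lobsters per km²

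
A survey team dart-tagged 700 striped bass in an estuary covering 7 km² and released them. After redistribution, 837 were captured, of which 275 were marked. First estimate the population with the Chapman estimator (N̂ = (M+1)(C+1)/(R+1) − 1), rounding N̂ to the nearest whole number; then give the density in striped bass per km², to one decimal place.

density ≈ 303.9 striped bass per km²

N̂ = 701·838/276 − 1 = 587438/276 − 1 ≈ 2127.4 → 2127
Density = N̂ / area = 2127 / 7 ≈ 303.86 → 303.9 per km²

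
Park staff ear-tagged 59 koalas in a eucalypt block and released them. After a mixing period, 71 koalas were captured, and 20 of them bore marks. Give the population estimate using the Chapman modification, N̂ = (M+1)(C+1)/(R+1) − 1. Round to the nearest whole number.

N̂ = (59+1)(71+1)/(20+1) − 1 = 60·72/21 − 1
= 4320/21 − 1 ≈ 205.7 − 1 ≈ 204.7 → 205

N ≈ 205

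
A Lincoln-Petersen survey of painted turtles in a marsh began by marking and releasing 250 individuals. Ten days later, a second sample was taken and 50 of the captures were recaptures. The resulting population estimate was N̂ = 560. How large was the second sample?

C = 112

From N = M·C/R: C = N·R / M = 560·50 / 250 = 28000 / 250 = 112.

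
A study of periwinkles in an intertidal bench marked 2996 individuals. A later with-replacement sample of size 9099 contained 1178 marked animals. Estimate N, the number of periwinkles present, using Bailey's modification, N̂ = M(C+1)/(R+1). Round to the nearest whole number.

N ≈ 23,124

N̂ = 2996·(9099+1)/(1178+1) = 2996·9100/1179 = 27263600/1179 ≈ 23124.3 → 23124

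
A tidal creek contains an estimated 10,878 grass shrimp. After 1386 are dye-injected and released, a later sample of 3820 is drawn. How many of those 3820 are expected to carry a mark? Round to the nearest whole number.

expected recaptures ≈ 487

Expected recaptures E[R] = M·C / N.
E[R] = 1386 × 3820 / 10878 = 5294520 / 10878 ≈ 486.7 → 487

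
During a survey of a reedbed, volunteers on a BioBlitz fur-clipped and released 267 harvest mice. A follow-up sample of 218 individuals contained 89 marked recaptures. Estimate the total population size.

N = 654

The marked fraction in the recapture sample should equal the marked fraction in the population: 89/218 = 267/N.
N = (267 × 218) / 89 = 58206 / 89 = 654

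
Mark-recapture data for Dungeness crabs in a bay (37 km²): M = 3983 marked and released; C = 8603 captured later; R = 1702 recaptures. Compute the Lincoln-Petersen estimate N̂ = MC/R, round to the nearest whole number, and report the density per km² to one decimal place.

density ≈ 544.1 Dungeness crabs per km²

N̂ = 3983·8603/1702 = 34265749/1702 ≈ 20132.6 → 20133
Density = N̂ / area = 20133 / 37 ≈ 544.14 → 544.1 per km²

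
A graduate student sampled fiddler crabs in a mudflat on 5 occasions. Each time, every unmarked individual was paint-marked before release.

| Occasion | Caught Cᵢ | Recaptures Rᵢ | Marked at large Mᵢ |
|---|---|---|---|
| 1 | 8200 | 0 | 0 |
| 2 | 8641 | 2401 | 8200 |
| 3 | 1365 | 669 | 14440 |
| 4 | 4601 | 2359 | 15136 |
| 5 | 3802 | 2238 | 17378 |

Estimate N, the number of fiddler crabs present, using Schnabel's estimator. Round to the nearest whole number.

Σ MᵢCᵢ = 0·8200 + 8200·8641 + 14440·1365 + 15136·4601 + 17378·3802 = 0 + 70856200 + 19710600 + 69640736 + 66071156 = 226278692
Σ Rᵢ = 0 + 2401 + 669 + 2359 + 2238 = 7667
N̂ = 226278692 / 7667 ≈ 29513.3 → 29513

N ≈ 29,513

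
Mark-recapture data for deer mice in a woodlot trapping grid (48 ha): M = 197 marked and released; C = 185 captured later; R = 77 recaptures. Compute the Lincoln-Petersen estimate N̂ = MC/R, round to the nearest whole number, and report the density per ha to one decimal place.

N̂ = 197·185/77 = 36445/77 ≈ 473.3 → 473
Density = N̂ / area = 473 / 48 ≈ 9.85 → 9.9 per ha

density ≈ 9.9 deer mice per ha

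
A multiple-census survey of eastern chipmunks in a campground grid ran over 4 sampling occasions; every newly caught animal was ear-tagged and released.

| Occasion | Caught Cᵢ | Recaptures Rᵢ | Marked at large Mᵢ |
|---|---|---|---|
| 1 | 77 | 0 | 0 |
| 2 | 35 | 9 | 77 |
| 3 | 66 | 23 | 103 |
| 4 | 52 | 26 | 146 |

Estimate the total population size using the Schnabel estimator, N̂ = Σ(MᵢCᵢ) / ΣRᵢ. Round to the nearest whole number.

Σ MᵢCᵢ = 0·77 + 77·35 + 103·66 + 146·52 = 0 + 2695 + 6798 + 7592 = 17085
Σ Rᵢ = 0 + 9 + 23 + 26 = 58
N̂ = 17085 / 58 ≈ 294.6 → 295

N ≈ 295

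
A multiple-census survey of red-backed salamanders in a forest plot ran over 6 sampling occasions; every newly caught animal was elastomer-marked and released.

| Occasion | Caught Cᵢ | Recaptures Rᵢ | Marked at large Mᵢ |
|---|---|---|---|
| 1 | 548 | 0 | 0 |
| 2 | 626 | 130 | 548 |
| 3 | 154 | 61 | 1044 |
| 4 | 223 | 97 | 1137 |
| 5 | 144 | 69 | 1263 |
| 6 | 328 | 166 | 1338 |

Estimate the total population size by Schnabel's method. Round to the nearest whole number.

N ≈ 2635

Σ MᵢCᵢ = 0·548 + 548·626 + 1044·154 + 1137·223 + 1263·144 + 1338·328 = 0 + 343048 + 160776 + 253551 + 181872 + 438864 = 1378111
Σ Rᵢ = 0 + 130 + 61 + 97 + 69 + 166 = 523
N̂ = 1378111 / 523 ≈ 2635.0 → 2635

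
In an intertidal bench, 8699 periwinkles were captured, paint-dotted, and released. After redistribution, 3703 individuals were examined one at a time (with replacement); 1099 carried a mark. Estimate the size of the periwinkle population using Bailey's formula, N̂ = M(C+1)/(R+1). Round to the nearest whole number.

N ≈ 29,292

N̂ = 8699·(3703+1)/(1099+1) = 8699·3704/1100 = 32221096/1100 ≈ 29291.9 → 29292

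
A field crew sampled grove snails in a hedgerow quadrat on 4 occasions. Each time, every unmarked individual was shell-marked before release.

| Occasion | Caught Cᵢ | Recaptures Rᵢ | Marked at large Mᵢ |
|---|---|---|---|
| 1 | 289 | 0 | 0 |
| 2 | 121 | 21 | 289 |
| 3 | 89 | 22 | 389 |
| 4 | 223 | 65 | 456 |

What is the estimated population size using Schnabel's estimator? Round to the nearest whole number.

Σ MᵢCᵢ = 0·289 + 289·121 + 389·89 + 456·223 = 0 + 34969 + 34621 + 101688 = 171278
Σ Rᵢ = 0 + 21 + 22 + 65 = 108
N̂ = 171278 / 108 ≈ 1585.9 → 1586

N ≈ 1586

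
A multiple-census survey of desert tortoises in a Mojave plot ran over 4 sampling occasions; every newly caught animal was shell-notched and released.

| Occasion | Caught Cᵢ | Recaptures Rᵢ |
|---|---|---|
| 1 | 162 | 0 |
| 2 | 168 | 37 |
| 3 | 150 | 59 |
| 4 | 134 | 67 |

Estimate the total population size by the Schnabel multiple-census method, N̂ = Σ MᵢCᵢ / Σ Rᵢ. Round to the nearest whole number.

N ≈ 752

Marked at large before each occasion: Mᵢ = Σⱼ<ᵢ (Cⱼ − Rⱼ) → M1=0, M2=162, M3=293, M4=384
Σ MᵢCᵢ = 0·162 + 162·168 + 293·150 + 384·134 = 0 + 27216 + 43950 + 51456 = 122622
Σ Rᵢ = 0 + 37 + 59 + 67 = 163
N̂ = 122622 / 163 ≈ 752.3 → 752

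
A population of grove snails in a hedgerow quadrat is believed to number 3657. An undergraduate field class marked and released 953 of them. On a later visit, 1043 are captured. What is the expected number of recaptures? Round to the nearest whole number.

Expected recaptures E[R] = M·C / N.
E[R] = 953 × 1043 / 3657 = 993979 / 3657 ≈ 271.8 → 272

expected recaptures ≈ 272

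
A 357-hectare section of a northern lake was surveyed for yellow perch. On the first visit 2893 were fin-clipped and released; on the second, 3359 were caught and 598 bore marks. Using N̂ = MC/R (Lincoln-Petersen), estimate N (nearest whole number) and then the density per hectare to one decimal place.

N̂ = 2893·3359/598 = 9717587/598 ≈ 16250.1 → 16250
Density = N̂ / area = 16250 / 357 ≈ 45.52 → 45.5 per hectare

density ≈ 45.5 yellow perch per hectare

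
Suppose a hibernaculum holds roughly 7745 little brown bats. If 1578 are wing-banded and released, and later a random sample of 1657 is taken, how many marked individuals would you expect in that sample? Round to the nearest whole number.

expected recaptures ≈ 338

Expected recaptures E[R] = M·C / N.
E[R] = 1578 × 1657 / 7745 = 2614746 / 7745 ≈ 337.6 → 338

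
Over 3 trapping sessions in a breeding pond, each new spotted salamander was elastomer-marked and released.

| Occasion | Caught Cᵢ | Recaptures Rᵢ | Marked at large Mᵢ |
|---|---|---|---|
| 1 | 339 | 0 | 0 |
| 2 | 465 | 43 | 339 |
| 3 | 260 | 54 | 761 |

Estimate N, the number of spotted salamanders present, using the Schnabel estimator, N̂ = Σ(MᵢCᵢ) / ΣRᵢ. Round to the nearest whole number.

Σ MᵢCᵢ = 0·339 + 339·465 + 761·260 = 0 + 157635 + 197860 = 355495
Σ Rᵢ = 0 + 43 + 54 = 97
N̂ = 355495 / 97 ≈ 3664.9 → 3665

N ≈ 3665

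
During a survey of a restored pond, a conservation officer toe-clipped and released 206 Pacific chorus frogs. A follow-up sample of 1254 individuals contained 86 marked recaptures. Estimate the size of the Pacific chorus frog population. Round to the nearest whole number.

N ≈ 3004

If marked individuals mix randomly, R/C ≈ M/N, giving N ≈ M·C/R.
N = (206 × 1254) / 86 = 258324 / 86 ≈ 3003.8 → 3004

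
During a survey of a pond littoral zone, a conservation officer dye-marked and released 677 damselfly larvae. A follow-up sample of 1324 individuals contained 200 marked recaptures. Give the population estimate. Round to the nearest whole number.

N ≈ 4482

N = (677 × 1324) / 200 = 896348 / 200 ≈ 4481.7 → 4482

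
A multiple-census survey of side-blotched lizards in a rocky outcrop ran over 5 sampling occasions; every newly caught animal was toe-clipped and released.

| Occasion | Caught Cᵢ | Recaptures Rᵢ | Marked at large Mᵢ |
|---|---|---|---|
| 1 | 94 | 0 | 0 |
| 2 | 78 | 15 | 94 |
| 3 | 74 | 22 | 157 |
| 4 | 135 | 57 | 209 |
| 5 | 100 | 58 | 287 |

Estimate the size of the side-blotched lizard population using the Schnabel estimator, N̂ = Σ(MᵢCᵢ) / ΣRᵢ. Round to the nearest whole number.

N ≈ 499

Σ MᵢCᵢ = 0·94 + 94·78 + 157·74 + 209·135 + 287·100 = 0 + 7332 + 11618 + 28215 + 28700 = 75865
Σ Rᵢ = 0 + 15 + 22 + 57 + 58 = 152
N̂ = 75865 / 152 ≈ 499.1 → 499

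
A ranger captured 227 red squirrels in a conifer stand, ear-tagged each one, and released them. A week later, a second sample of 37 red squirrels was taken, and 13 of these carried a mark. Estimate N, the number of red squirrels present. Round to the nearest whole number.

N ≈ 646

If marked individuals mix randomly, R/C ≈ M/N, giving N ≈ M·C/R.
N = (227 × 37) / 13 = 8399 / 13 ≈ 646.1 → 646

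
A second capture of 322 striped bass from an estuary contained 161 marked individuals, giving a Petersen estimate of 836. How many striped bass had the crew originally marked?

From N = M·C/R: M = N·R / C = 836·161 / 322 = 134596 / 322 = 418.

M = 418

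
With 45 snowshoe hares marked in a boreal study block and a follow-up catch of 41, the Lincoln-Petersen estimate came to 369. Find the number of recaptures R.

R = 5

From N = M·C/R: R = M·C / N = 45·41 / 369 = 1845 / 369 = 5.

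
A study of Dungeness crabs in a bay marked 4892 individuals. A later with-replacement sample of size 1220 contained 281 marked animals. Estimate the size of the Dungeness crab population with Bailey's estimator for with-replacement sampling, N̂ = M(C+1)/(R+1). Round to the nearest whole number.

N ≈ 21,181

N̂ = 4892·(1220+1)/(281+1) = 4892·1221/282 = 5973132/282 ≈ 21181.3 → 21181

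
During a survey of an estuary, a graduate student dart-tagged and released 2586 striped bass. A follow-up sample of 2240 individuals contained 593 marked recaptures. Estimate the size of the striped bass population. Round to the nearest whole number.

N ≈ 9768

Lincoln-Petersen assumes M/N = R/C, so N = M·C / R.
N = (2586 × 2240) / 593 = 5792640 / 593 ≈ 9768.4 → 9768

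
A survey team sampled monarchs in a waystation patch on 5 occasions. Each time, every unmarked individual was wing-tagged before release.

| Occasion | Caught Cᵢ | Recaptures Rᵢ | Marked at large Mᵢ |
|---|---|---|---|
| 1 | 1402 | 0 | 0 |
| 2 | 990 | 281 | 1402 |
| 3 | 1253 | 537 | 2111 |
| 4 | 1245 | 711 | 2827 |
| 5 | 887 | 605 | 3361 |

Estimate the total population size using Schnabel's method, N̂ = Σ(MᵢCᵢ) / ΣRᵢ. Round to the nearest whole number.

Σ MᵢCᵢ = 0·1402 + 1402·990 + 2111·1253 + 2827·1245 + 3361·887 = 0 + 1387980 + 2645083 + 3519615 + 2981207 = 10533885
Σ Rᵢ = 0 + 281 + 537 + 711 + 605 = 2134
N̂ = 10533885 / 2134 ≈ 4936.2 → 4936

N ≈ 4936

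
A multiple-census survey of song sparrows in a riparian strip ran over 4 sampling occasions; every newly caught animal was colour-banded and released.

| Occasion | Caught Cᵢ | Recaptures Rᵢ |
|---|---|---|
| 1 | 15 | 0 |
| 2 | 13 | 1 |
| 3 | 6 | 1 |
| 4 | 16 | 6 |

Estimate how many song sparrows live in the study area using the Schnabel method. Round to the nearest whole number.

Marked at large before each occasion: Mᵢ = Σⱼ<ᵢ (Cⱼ − Rⱼ) → M1=0, M2=15, M3=27, M4=32
Σ MᵢCᵢ = 0·15 + 15·13 + 27·6 + 32·16 = 0 + 195 + 162 + 512 = 869
Σ Rᵢ = 0 + 1 + 1 + 6 = 8
N̂ = 869 / 8 ≈ 108.6 → 109

N ≈ 109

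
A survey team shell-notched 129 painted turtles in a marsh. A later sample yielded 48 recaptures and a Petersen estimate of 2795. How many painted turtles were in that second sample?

C = 1040

From N = M·C/R: C = N·R / M = 2795·48 / 129 = 134160 / 129 = 1040.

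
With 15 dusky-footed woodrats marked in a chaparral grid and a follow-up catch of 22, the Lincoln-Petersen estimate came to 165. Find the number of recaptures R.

From N = M·C/R: R = M·C / N = 15·22 / 165 = 330 / 165 = 2.

R = 2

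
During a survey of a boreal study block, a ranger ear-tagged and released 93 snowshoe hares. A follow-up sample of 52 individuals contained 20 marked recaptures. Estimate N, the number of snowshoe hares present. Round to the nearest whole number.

N = (93 × 52) / 20 = 4836 / 20 ≈ 241.8 → 242

N ≈ 242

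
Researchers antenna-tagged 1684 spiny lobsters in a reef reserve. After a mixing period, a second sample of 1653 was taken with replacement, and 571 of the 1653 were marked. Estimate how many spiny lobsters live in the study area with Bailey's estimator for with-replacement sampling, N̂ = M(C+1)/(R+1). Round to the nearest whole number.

N̂ = 1684·(1653+1)/(571+1) = 1684·1654/572 = 2785336/572 ≈ 4869.47 → 4869

N ≈ 4869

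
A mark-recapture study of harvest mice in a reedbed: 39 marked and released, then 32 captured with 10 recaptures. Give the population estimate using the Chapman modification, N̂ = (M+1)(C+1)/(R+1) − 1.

N = 119

N̂ = (39+1)(32+1)/(10+1) − 1 = 40·33/11 − 1
= 1320/11 − 1 = 120 − 1 = 119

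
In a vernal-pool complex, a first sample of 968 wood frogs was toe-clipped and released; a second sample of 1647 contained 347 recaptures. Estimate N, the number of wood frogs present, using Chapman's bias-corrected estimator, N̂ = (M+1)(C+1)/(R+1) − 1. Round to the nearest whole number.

N̂ = (968+1)(1647+1)/(347+1) − 1 = 969·1648/348 − 1
= 1596912/348 − 1 ≈ 4588.8 − 1 ≈ 4587.8 → 4588

N ≈ 4588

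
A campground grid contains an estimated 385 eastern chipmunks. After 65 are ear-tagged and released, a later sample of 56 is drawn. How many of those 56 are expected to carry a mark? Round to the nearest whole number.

The marked fraction of the population is 65/385, so in a sample of 56 expect C·(M/N) marked.
E[R] = 65 × 56 / 385 = 3640 / 385 ≈ 9.45 → 9

expected recaptures ≈ 9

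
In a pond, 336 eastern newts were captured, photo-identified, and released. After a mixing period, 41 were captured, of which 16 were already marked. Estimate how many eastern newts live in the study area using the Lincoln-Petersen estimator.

N = 861

Lincoln-Petersen assumes M/N = R/C, so N = M·C / R.
N = (336 × 41) / 16 = 13776 / 16 = 861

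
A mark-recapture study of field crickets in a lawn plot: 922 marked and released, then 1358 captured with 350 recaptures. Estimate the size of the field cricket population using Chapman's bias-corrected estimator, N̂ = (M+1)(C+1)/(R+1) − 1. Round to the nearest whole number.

N̂ = (922+1)(1358+1)/(350+1) − 1 = 923·1359/351 − 1
= 1254357/351 − 1 ≈ 3573.7 − 1 ≈ 3572.7 → 3573

N ≈ 3573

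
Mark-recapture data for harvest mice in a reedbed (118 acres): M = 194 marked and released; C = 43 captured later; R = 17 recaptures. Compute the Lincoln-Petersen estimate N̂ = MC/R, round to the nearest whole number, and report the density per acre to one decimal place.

density ≈ 4.2 harvest mice per acre

N̂ = 194·43/17 = 8342/17 ≈ 490.7 → 491
Density = N̂ / area = 491 / 118 ≈ 4.16 → 4.2 per acre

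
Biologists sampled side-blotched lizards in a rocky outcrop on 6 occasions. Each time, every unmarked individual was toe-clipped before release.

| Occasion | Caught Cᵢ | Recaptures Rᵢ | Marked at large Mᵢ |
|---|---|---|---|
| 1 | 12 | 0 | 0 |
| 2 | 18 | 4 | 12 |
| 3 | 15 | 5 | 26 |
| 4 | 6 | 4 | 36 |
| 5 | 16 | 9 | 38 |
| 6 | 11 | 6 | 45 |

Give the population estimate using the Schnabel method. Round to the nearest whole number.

Σ MᵢCᵢ = 0·12 + 12·18 + 26·15 + 36·6 + 38·16 + 45·11 = 0 + 216 + 390 + 216 + 608 + 495 = 1925
Σ Rᵢ = 0 + 4 + 5 + 4 + 9 + 6 = 28
N̂ = 1925 / 28 ≈ 68.8 → 69

N ≈ 69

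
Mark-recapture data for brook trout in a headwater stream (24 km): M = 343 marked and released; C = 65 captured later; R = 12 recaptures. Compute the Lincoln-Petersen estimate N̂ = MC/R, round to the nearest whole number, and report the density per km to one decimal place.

density ≈ 77.4 brook trout per km

N̂ = 343·65/12 = 22295/12 ≈ 1857.9 → 1858
Density = N̂ / area = 1858 / 24 ≈ 77.42 → 77.4 per km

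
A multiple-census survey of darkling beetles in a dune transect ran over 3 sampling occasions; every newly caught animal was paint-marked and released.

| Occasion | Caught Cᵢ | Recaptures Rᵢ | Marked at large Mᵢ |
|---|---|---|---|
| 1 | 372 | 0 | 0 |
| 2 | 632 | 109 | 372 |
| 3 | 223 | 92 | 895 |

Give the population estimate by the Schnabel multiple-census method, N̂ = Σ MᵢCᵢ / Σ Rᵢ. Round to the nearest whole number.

Σ MᵢCᵢ = 0·372 + 372·632 + 895·223 = 0 + 235104 + 199585 = 434689
Σ Rᵢ = 0 + 109 + 92 = 201
N̂ = 434689 / 201 ≈ 2162.6 → 2163

N ≈ 2163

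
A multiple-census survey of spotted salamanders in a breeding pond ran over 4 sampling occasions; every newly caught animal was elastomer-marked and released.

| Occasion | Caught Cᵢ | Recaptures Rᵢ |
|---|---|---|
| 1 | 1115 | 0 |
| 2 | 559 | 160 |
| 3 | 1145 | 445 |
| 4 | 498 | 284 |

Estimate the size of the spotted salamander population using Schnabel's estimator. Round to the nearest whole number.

N ≈ 3891

Marked at large before each occasion: Mᵢ = Σⱼ<ᵢ (Cⱼ − Rⱼ) → M1=0, M2=1115, M3=1514, M4=2214
Σ MᵢCᵢ = 0·1115 + 1115·559 + 1514·1145 + 2214·498 = 0 + 623285 + 1733530 + 1102572 = 3459387
Σ Rᵢ = 0 + 160 + 445 + 284 = 889
N̂ = 3459387 / 889 ≈ 3891.3 → 3891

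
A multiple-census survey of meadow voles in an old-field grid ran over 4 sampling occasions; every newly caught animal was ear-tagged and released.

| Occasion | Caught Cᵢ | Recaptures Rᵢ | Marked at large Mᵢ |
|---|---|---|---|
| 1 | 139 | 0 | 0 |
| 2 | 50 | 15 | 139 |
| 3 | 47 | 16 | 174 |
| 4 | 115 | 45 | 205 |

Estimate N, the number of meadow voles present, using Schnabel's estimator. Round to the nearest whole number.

N ≈ 509

Σ MᵢCᵢ = 0·139 + 139·50 + 174·47 + 205·115 = 0 + 6950 + 8178 + 23575 = 38703
Σ Rᵢ = 0 + 15 + 16 + 45 = 76
N̂ = 38703 / 76 ≈ 509.2 → 509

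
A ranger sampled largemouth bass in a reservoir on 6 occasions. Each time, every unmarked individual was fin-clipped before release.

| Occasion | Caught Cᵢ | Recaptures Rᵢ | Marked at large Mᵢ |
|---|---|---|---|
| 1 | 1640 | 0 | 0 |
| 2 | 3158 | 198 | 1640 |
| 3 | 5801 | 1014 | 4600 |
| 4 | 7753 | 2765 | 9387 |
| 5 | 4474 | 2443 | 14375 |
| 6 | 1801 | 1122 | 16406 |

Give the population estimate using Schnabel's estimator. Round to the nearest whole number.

Σ MᵢCᵢ = 0·1640 + 1640·3158 + 4600·5801 + 9387·7753 + 14375·4474 + 16406·1801 = 0 + 5179120 + 26684600 + 72777411 + 64313750 + 29547206 = 198502087
Σ Rᵢ = 0 + 198 + 1014 + 2765 + 2443 + 1122 = 7542
N̂ = 198502087 / 7542 ≈ 26319.6 → 26320

N ≈ 26,320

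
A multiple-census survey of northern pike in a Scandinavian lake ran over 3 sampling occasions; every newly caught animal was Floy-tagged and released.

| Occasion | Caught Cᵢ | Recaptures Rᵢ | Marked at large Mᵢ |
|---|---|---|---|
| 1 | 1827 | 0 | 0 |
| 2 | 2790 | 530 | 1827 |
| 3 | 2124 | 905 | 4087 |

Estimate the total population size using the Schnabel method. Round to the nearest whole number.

Σ MᵢCᵢ = 0·1827 + 1827·2790 + 4087·2124 = 0 + 5097330 + 8680788 = 13778118
Σ Rᵢ = 0 + 530 + 905 = 1435
N̂ = 13778118 / 1435 ≈ 9601.48 → 9601

N ≈ 9601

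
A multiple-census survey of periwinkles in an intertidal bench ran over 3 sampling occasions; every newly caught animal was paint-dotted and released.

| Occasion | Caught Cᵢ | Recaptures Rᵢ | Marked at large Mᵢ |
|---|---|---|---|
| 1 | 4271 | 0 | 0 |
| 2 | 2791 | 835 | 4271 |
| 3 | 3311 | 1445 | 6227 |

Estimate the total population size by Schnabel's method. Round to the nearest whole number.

Σ MᵢCᵢ = 0·4271 + 4271·2791 + 6227·3311 = 0 + 11920361 + 20617597 = 32537958
Σ Rᵢ = 0 + 835 + 1445 = 2280
N̂ = 32537958 / 2280 ≈ 14271.0 → 14271

N ≈ 14,271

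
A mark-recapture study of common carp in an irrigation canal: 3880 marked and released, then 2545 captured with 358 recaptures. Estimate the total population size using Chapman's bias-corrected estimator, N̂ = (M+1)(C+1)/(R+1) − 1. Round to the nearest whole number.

N̂ = (3880+1)(2545+1)/(358+1) − 1 = 3881·2546/359 − 1
= 9881026/359 − 1 ≈ 27523.7 − 1 ≈ 27522.7 → 27523

N ≈ 27,523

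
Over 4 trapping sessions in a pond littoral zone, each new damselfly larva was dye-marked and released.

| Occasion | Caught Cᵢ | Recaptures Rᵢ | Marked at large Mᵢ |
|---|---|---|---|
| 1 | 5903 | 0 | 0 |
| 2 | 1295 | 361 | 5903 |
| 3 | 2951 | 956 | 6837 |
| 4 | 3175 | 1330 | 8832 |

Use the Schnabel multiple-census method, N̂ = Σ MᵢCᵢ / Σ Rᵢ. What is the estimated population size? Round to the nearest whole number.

N ≈ 21,104

Σ MᵢCᵢ = 0·5903 + 5903·1295 + 6837·2951 + 8832·3175 = 0 + 7644385 + 20175987 + 28041600 = 55861972
Σ Rᵢ = 0 + 361 + 956 + 1330 = 2647
N̂ = 55861972 / 2647 ≈ 21103.9 → 21104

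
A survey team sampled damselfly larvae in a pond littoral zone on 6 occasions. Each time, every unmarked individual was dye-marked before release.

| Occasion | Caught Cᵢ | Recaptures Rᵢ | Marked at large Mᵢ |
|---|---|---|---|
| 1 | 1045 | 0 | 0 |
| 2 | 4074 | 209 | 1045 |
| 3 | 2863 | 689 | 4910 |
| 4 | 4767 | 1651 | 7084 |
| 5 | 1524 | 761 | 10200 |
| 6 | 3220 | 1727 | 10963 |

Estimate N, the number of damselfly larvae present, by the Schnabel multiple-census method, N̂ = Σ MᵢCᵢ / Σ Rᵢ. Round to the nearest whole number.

Σ MᵢCᵢ = 0·1045 + 1045·4074 + 4910·2863 + 7084·4767 + 10200·1524 + 10963·3220 = 0 + 4257330 + 14057330 + 33769428 + 15544800 + 35300860 = 102929748
Σ Rᵢ = 0 + 209 + 689 + 1651 + 761 + 1727 = 5037
N̂ = 102929748 / 5037 ≈ 20434.7 → 20435

N ≈ 20,435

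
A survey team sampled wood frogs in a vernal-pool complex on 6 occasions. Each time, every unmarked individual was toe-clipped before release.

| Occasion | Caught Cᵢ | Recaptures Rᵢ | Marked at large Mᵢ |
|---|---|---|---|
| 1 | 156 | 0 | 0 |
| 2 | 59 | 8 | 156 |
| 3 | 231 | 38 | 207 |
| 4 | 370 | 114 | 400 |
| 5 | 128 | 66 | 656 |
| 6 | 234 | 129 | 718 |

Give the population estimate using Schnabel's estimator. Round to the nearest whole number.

N ≈ 1287

Σ MᵢCᵢ = 0·156 + 156·59 + 207·231 + 400·370 + 656·128 + 718·234 = 0 + 9204 + 47817 + 148000 + 83968 + 168012 = 457001
Σ Rᵢ = 0 + 8 + 38 + 114 + 66 + 129 = 355
N̂ = 457001 / 355 ≈ 1287.3 → 1287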